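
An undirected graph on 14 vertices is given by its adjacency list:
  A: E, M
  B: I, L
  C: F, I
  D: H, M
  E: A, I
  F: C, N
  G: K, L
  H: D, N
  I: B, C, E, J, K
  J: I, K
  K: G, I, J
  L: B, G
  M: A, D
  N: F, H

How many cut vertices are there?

Removing I increases the component count from 1 to 2, so I is a cut vertex.
By contrast removing M leaves 1 component; it is not a cut vertex. No other vertex is a cut vertex either.

1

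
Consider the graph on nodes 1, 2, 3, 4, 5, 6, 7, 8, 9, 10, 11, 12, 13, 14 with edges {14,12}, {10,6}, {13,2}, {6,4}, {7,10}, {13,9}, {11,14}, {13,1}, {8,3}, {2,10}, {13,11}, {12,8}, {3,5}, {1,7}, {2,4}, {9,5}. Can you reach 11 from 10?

Yes

From 10 we can reach 1, 2, 3, 4, 5, 6, 7, 8, 9, 10, 11, 12, 13, 14, which includes 11.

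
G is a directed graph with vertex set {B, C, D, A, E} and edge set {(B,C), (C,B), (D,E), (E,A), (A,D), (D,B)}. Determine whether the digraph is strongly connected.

No

There is no directed path from C to D, so the graph is not strongly connected.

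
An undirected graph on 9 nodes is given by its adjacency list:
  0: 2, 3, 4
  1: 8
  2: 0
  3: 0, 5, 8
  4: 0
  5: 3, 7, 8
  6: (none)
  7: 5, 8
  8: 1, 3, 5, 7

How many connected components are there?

2

6 is isolated — a component by itself.
Starting from 0 we can reach 0, 1, 2, 3, 4, 5, 7, 8. That is one component of size 8.
Total: 2 components.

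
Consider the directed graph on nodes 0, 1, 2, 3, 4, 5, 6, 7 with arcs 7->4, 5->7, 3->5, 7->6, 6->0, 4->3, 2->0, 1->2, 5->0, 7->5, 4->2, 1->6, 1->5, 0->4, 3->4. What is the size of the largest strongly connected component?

7

{0, 2, 3, 4, 5, 6, 7} are all mutually reachable — one SCC of size 7.
{1} is an SCC by itself.
The largest has 7 vertices.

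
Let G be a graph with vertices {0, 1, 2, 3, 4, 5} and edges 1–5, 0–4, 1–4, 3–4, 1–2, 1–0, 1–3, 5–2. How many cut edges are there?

The edges on the cycle 1-5-2-1 are not bridges since each lies on that cycle.
Every edge lies on some cycle, so there are no bridges.

0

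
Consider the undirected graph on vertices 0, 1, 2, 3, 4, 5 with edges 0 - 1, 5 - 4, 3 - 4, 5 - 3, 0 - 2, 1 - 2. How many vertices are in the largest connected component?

Starting from 3 we can reach 3, 4, 5. That is one component of size 3.
Starting from 0 we can reach 0, 1, 2. That is one component of size 3.
The largest has 3 vertices.

3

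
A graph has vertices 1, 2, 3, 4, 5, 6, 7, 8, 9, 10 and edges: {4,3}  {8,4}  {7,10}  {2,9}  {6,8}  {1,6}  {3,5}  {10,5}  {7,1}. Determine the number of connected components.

2

Starting from 2 we can reach 2, 9. That is one component of size 2.
Starting from 1 we can reach 1, 3, 4, 5, 6, 7, 8, 10. That is one component of size 8.
Total: 2 components.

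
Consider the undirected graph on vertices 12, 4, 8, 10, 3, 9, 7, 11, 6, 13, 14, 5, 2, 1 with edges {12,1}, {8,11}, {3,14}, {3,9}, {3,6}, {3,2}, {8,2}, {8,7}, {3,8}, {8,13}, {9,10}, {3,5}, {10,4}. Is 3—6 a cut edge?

Yes

Removing 3—6 leaves no path between 3 and 6: the component count goes from 2 to 3. So it is a bridge.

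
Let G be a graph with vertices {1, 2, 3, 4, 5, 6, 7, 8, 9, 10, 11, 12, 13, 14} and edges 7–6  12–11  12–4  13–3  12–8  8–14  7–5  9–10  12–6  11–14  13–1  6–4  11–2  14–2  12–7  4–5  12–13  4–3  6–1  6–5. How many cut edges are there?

The edges on the cycle 12-8-14-2-11-12 are not bridges since each lies on that cycle.
But removing 9–10 disconnects 9 from 10 — this is a bridge.

1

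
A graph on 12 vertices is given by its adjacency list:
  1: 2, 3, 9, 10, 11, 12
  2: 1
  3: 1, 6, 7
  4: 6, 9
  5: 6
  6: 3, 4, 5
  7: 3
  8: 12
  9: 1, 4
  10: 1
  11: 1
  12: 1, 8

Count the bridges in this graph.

7

The edges on the cycle 6-3-1-9-4-6 are not bridges since each lies on that cycle.
But removing 3-7 disconnects 3 from 7; removing 1-11 disconnects 1 from 11; removing 1-12 disconnects 1 from 12; removing 12-8 disconnects 12 from 8 — these are bridges.
In total 7 edges are bridges.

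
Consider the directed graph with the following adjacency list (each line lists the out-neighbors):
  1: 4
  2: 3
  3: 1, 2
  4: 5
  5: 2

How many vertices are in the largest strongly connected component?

{1, 2, 3, 4, 5} are all mutually reachable — one SCC of size 5.
The largest has 5 vertices.

5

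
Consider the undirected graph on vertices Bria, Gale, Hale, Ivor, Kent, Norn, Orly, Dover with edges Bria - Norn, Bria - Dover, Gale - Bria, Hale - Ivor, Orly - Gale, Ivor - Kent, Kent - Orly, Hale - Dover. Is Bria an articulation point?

Deleting Bria raises the number of components from 1 to 2, so Bria is a cut vertex.

Yes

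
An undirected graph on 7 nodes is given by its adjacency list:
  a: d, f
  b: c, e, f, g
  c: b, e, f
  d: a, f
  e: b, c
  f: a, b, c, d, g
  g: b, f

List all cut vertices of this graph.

Removing f increases the component count from 1 to 2, so f is a cut vertex.
By contrast removing d leaves 1 component; it is not a cut vertex. No other vertex is a cut vertex either.

f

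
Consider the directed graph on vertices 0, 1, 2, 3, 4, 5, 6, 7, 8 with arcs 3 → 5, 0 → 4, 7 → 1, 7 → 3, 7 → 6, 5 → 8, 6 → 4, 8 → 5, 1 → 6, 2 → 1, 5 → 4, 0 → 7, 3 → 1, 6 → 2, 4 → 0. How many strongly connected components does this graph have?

{0, 1, 2, 3, 4, 5, 6, 7, 8} are all mutually reachable — one SCC of size 9.
That gives 1 strongly connected component.

1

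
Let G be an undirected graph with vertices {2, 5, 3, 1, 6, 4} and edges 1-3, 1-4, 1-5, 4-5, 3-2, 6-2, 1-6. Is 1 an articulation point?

Yes

Deleting 1 raises the number of components from 1 to 2, so 1 is a cut vertex.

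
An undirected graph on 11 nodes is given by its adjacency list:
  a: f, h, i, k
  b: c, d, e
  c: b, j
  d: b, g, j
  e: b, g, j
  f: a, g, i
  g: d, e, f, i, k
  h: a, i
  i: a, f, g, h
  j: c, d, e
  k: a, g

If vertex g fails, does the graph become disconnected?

Yes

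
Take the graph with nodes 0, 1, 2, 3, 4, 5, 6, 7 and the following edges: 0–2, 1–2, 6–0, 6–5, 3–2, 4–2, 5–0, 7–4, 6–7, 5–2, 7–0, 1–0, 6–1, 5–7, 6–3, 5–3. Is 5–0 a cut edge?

No

After removing 5–0, the path 5-6-0 still connects them, so the edge is not a bridge.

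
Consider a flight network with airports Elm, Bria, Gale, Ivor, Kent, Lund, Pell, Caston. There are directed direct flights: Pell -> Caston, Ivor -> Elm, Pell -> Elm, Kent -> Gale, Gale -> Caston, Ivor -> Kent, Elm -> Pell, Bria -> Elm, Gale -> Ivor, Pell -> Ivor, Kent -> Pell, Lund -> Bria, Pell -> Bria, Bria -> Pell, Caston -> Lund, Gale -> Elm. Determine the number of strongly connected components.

1

{Elm, Bria, Gale, Ivor, Kent, Lund, Pell, Caston} are all mutually reachable — one SCC of size 8.
That gives 1 strongly connected component.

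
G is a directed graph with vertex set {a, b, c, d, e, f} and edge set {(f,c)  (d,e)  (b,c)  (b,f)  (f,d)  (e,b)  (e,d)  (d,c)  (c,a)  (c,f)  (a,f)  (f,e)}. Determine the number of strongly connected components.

1

{a, b, c, d, e, f} are all mutually reachable — one SCC of size 6.
That gives 1 strongly connected component.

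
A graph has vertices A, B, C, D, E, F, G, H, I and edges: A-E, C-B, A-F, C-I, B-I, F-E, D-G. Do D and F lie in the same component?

No

The component containing D is {D, G}, and F is not in it.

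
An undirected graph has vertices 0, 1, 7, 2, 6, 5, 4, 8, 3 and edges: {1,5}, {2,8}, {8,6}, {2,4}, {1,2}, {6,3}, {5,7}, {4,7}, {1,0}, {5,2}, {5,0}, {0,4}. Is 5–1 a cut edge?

No

After removing 5–1, the path 5-2-1 still connects them, so the edge is not a bridge.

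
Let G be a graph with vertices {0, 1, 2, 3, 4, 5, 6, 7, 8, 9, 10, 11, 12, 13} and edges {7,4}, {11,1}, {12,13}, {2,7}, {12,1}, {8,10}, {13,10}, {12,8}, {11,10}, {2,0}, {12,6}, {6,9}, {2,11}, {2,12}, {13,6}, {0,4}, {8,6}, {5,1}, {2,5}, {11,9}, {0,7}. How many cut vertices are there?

Removing 2 increases the component count from 2 to 3, so 2 is a cut vertex.
By contrast removing 8 leaves 2 components; it is not a cut vertex. No other vertex is a cut vertex either.

1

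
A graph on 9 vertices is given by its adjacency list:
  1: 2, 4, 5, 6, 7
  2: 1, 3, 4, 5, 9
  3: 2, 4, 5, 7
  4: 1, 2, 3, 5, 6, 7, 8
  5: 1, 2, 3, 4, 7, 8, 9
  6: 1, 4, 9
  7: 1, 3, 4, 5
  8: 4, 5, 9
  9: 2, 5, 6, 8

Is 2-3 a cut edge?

After removing 2-3, the path 2-4-3 still connects them, so the edge is not a bridge.

No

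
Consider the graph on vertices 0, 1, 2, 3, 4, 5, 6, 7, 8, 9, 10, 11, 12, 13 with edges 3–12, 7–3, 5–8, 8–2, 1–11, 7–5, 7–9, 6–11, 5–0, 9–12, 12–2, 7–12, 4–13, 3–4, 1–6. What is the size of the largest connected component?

10 is isolated — a component by itself.
Starting from 1 we can reach 1, 6, 11. That is one component of size 3.
Starting from 0 we can reach 0, 2, 3, 4, 5, 7, 8, 9, 12, 13. That is one component of size 10.
The largest has 10 vertices.

10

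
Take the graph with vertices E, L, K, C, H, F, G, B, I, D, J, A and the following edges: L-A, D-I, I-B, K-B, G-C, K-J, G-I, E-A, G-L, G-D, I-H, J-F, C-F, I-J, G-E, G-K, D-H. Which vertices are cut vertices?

G

Removing G increases the component count from 1 to 2, so G is a cut vertex.
By contrast removing H leaves 1 component; it is not a cut vertex. No other vertex is a cut vertex either.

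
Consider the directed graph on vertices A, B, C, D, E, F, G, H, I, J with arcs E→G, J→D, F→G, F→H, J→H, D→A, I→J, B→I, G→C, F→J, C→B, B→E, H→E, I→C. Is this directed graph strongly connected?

There is no directed path from J to F, so the graph is not strongly connected.

No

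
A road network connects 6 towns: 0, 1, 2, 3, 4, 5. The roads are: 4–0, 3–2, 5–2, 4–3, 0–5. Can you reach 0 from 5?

From 5 we can reach 0, 2, 3, 4, 5, which includes 0.

Yes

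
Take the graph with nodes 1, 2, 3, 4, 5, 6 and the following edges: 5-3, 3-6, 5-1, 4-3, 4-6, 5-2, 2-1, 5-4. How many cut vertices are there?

Removing 5 increases the component count from 1 to 2, so 5 is a cut vertex.
By contrast removing 3 leaves 1 component; it is not a cut vertex. No other vertex is a cut vertex either.

1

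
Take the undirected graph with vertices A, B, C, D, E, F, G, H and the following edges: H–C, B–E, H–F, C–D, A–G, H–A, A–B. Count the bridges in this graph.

7

removing B–E disconnects B from E; removing H–A disconnects H from A; removing D–C disconnects D from C; removing B–A disconnects B from A — these are bridges.
In total 7 edges are bridges.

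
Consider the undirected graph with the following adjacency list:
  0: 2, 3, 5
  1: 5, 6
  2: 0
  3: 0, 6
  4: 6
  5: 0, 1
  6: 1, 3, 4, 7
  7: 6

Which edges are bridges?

0-2, 4-6, 6-7

The edges on the cycle 3-0-5-1-6-3 are not bridges since each lies on that cycle.
But removing 0-2 disconnects 0 from 2; removing 6-7 disconnects 6 from 7; removing 6-4 disconnects 6 from 4 — these are bridges.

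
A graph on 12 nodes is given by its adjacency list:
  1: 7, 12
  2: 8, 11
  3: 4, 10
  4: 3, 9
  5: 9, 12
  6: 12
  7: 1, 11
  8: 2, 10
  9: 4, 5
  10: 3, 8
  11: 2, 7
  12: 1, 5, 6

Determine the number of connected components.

1

Starting from 1 we can reach 1, 2, 3, 4, 5, 6, 7, 8, 9, 10, 11, 12. That is one component of size 12.
Total: 1 component.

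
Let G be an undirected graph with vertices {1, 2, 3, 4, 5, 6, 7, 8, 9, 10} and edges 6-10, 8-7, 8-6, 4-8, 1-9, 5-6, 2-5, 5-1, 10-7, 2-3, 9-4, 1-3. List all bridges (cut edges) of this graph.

none

The edges on the cycle 8-6-10-7-8 are not bridges since each lies on that cycle.
Every edge lies on some cycle, so there are no bridges.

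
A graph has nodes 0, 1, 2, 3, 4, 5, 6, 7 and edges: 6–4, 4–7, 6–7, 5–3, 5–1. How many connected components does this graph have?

4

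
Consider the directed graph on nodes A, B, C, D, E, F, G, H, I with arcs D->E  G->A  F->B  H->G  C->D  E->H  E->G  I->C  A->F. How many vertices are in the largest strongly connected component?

{I} is an SCC by itself.
{G} is an SCC by itself.
{E} is an SCC by itself.
{F} is an SCC by itself.
{B} is an SCC by itself.
(and 4 more singleton SCCs)
The largest has 1 vertex.

1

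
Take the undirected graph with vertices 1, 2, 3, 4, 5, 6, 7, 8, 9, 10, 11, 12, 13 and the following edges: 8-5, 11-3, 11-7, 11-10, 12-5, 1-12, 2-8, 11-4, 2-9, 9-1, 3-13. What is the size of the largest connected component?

6

6 is isolated — a component by itself.
Starting from 1 we can reach 1, 2, 5, 8, 9, 12. That is one component of size 6.
Starting from 3 we can reach 3, 4, 7, 10, 11, 13. That is one component of size 6.
The largest has 6 vertices.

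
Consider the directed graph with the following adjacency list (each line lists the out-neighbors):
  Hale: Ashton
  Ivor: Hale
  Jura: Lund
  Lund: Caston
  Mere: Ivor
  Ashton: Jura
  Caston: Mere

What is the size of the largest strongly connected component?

{Hale, Ivor, Jura, Lund, Mere, Ashton, Caston} are all mutually reachable — one SCC of size 7.
The largest has 7 vertices.

7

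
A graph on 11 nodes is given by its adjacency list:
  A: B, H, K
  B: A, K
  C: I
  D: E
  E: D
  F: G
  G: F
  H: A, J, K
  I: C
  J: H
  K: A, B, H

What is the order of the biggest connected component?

5

Starting from D we can reach D, E. That is one component of size 2.
Starting from F we can reach F, G. That is one component of size 2.
Starting from C we can reach C, I. That is one component of size 2.
Starting from A we can reach A, B, H, J, K. That is one component of size 5.
The largest has 5 vertices.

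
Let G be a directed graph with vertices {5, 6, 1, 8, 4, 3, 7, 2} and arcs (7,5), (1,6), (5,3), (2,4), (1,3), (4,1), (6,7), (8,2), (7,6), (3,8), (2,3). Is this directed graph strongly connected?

From 7 we can reach every vertex (1, 2, 3, 4, 5, 6, 7, 8), and every vertex can reach 7 (1, 2, 3, 4, 5, 6, 7, 8). So the whole graph is one strongly connected component.

Yes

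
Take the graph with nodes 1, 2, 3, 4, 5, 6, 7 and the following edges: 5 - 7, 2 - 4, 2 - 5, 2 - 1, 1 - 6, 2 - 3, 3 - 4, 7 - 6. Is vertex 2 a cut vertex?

Deleting 2 raises the number of components from 1 to 2, so 2 is a cut vertex.

Yes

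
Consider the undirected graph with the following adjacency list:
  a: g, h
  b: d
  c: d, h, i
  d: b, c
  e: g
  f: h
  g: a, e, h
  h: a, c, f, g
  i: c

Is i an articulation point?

Deleting i leaves 1 component (was 1), so i is not a cut vertex.

No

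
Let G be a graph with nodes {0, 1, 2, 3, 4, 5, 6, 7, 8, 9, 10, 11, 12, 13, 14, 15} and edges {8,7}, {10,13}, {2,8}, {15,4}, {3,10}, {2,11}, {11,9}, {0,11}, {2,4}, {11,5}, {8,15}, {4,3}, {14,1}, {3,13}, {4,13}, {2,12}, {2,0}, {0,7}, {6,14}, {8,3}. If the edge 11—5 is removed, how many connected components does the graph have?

3

Before removal there are 2 components.
11—5 is a bridge — removing it separates 11's side from 5's side.
After removal: 3 components.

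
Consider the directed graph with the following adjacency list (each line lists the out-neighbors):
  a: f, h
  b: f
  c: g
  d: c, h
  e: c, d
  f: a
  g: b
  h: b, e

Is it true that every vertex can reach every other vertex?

From h we can reach every vertex (a, b, c, d, e, f, g, h), and every vertex can reach h (a, b, c, d, e, f, g, h). So the whole graph is one strongly connected component.

Yes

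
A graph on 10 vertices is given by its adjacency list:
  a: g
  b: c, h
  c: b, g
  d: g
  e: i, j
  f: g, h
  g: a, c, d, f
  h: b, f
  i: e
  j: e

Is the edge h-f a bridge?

After removing h-f, the path h-b-c-g-f still connects them, so the edge is not a bridge.

No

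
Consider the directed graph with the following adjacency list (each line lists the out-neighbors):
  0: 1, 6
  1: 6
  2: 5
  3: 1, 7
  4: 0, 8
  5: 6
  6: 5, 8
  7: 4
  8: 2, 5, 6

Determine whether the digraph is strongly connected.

No

There is no directed path from 2 to 3, so the graph is not strongly connected.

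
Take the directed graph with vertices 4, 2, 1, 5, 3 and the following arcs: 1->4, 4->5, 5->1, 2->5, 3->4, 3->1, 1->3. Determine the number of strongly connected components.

{1, 3, 4, 5} are all mutually reachable — one SCC of size 4.
{2} is an SCC by itself.
That gives 2 strongly connected components.

2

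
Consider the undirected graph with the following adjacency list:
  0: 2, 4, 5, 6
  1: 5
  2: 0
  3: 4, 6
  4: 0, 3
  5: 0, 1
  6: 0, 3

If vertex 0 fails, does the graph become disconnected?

Yes

Deleting 0 raises the number of components from 1 to 3, so 0 is a cut vertex.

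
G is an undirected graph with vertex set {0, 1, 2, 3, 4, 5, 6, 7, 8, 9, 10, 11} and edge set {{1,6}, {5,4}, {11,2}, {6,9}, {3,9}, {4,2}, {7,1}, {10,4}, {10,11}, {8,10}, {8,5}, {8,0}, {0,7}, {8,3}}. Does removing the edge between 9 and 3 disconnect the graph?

No

After removing 9—3, the path 9-6-1-7-0-8-3 still connects them, so the edge is not a bridge.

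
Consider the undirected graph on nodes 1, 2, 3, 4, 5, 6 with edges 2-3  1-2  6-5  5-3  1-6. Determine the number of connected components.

2

4 is isolated — a component by itself.
Starting from 1 we can reach 1, 2, 3, 5, 6. That is one component of size 5.
Total: 2 components.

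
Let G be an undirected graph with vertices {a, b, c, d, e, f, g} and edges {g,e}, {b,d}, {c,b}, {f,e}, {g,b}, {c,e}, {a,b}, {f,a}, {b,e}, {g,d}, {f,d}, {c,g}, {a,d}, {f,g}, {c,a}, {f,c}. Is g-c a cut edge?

After removing g-c, the path g-f-c still connects them, so the edge is not a bridge.

No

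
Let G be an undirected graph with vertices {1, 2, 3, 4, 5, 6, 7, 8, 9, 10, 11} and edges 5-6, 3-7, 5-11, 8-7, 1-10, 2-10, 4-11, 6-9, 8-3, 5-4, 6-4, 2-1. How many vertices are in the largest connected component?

Starting from 1 we can reach 1, 2, 10. That is one component of size 3.
Starting from 3 we can reach 3, 7, 8. That is one component of size 3.
Starting from 4 we can reach 4, 5, 6, 9, 11. That is one component of size 5.
The largest has 5 vertices.

5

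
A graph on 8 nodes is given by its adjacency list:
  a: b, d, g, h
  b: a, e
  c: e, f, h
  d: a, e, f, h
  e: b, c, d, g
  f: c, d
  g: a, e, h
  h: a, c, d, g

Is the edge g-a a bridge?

No

After removing g-a, the path g-h-a still connects them, so the edge is not a bridge.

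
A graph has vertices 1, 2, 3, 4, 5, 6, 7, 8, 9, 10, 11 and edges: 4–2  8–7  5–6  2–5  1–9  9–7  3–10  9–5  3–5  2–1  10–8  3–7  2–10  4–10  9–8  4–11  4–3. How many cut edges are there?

2

The edges on the cycle 4-2-1-9-8-7-3-4 are not bridges since each lies on that cycle.
But removing 11–4 disconnects 11 from 4; removing 6–5 disconnects 6 from 5 — these are bridges.
That makes 2 bridges.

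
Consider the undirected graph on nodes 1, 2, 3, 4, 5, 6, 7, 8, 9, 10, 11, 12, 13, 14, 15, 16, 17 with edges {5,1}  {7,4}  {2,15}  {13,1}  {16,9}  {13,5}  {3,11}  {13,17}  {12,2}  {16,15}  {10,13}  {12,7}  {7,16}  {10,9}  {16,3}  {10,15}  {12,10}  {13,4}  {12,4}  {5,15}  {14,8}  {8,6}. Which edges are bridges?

11-3, 13-17, 14-8, 16-3, 6-8

The edges on the cycle 12-7-16-15-2-12 are not bridges since each lies on that cycle.
But removing 3-16 disconnects 3 from 16; removing 3-11 disconnects 3 from 11; removing 6-8 disconnects 6 from 8; removing 17-13 disconnects 17 from 13 — these are bridges.
In total 5 edges are bridges.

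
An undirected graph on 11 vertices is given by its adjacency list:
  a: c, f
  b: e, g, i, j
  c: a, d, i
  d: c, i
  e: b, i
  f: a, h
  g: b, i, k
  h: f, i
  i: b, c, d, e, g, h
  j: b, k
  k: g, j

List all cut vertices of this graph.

i

Removing i increases the component count from 1 to 2, so i is a cut vertex.
By contrast removing d leaves 1 component; it is not a cut vertex. No other vertex is a cut vertex either.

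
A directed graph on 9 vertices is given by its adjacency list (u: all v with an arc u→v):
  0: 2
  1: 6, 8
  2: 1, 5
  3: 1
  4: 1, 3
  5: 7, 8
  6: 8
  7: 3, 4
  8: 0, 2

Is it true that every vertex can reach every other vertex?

Yes

From 5 we can reach every vertex (0, 1, 2, 3, 4, 5, 6, 7, 8), and every vertex can reach 5 (0, 1, 2, 3, 4, 5, 6, 7, 8). So the whole graph is one strongly connected component.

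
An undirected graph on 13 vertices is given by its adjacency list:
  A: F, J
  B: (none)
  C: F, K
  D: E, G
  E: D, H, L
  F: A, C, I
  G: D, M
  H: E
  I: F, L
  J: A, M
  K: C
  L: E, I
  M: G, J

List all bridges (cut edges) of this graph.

C-F, C-K, E-H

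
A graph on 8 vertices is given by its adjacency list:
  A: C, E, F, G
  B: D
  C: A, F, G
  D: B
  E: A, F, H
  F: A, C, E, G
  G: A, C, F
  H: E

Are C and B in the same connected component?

The component containing C is {A, C, E, F, G, H}, and B is not in it.

No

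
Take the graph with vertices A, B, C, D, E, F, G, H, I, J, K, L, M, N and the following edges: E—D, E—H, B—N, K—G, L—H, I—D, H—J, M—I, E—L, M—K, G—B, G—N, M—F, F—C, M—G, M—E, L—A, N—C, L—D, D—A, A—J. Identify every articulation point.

M

Removing M increases the component count from 1 to 2, so M is a cut vertex.
By contrast removing H leaves 1 component; it is not a cut vertex. No other vertex is a cut vertex either.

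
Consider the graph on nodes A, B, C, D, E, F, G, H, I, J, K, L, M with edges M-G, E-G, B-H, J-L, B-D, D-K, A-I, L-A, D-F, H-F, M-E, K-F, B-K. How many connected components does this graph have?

C is isolated — a component by itself.
Starting from E we can reach E, G, M. That is one component of size 3.
Starting from A we can reach A, I, J, L. That is one component of size 4.
Starting from B we can reach B, D, F, H, K. That is one component of size 5.
Total: 4 components.

4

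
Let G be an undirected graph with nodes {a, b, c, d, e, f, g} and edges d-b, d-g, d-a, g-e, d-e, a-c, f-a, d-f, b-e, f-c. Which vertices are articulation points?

d

Removing d increases the component count from 1 to 2, so d is a cut vertex.
By contrast removing f leaves 1 component; it is not a cut vertex. No other vertex is a cut vertex either.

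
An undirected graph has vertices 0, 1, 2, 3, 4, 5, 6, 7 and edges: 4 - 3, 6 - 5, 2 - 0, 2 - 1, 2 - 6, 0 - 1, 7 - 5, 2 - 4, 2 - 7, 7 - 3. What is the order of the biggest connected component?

Starting from 0 we can reach 0, 1, 2, 3, 4, 5, 6, 7. That is one component of size 8.
The largest has 8 vertices.

8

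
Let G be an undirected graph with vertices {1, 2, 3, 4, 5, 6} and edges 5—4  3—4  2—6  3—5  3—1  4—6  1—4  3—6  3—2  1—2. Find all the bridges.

none

The edges on the cycle 3-5-4-1-3 are not bridges since each lies on that cycle.
Every edge lies on some cycle, so there are no bridges.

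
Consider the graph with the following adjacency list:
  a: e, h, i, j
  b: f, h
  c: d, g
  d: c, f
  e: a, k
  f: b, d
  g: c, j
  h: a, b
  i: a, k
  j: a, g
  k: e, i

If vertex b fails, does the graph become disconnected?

No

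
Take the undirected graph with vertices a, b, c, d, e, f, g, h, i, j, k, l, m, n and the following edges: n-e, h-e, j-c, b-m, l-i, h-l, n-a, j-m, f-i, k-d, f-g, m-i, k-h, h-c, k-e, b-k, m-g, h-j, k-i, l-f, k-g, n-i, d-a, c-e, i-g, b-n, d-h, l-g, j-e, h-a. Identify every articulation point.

none

Removing b, for instance, still leaves 1 component. No single vertex removal increases the component count — the graph has no articulation points.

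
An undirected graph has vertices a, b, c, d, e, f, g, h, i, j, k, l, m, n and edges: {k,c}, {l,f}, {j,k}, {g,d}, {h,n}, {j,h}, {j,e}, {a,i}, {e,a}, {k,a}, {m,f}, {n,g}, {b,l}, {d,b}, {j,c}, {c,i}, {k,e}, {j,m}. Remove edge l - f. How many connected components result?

1

l and f are still connected via l-b-d-g-n-h-j-m-f, so the component count stays at 1.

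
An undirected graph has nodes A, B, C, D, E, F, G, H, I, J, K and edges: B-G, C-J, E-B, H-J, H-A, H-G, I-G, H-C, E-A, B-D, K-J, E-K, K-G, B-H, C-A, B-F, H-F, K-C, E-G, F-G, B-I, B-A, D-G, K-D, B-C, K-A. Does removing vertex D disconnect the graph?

Deleting D leaves 1 component (was 1) (its neighbors B, G, K remain connected to each other), so D is not a cut vertex.

No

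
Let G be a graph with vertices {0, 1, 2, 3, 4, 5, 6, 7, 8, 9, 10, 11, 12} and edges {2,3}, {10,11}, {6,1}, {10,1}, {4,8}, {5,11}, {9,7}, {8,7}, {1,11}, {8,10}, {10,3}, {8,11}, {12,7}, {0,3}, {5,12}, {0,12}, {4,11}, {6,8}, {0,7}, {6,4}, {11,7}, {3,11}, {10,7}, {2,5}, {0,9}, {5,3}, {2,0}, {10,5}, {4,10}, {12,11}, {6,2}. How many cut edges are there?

The edges on the cycle 4-8-10-4 are not bridges since each lies on that cycle.
Every edge lies on some cycle, so there are no bridges.

0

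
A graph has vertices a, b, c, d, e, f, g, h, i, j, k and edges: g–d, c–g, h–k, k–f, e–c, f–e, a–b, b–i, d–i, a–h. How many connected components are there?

j is isolated — a component by itself.
Starting from a we can reach a, b, c, d, e, f, g, h, i, k. That is one component of size 10.
Total: 2 components.

2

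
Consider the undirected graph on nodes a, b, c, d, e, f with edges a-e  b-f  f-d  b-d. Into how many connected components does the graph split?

3

c is isolated — a component by itself.
Starting from a we can reach a, e. That is one component of size 2.
Starting from b we can reach b, d, f. That is one component of size 3.
Total: 3 components.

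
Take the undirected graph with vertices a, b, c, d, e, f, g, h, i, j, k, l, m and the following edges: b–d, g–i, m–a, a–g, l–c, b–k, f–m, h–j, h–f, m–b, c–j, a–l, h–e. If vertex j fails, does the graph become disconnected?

No

Deleting j leaves 1 component (was 1) (its neighbors c, h remain connected to each other), so j is not a cut vertex.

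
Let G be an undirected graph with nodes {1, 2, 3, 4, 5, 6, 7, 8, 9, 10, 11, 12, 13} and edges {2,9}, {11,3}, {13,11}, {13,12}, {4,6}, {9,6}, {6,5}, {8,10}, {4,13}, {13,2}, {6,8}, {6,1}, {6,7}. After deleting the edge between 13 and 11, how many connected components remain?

2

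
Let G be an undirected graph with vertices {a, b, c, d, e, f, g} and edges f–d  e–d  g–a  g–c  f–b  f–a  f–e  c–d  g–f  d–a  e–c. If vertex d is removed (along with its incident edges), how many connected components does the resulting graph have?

1

With d gone, the remaining components are: {a, b, c, e, f, g}.
That is 1 component.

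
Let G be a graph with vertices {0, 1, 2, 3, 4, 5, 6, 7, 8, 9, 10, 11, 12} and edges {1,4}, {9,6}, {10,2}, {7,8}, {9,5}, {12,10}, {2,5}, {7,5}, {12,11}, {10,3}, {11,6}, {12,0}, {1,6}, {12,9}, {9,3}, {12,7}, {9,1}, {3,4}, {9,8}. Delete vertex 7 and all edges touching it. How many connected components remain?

1

With 7 gone, the remaining components are: {0, 1, 2, 3, 4, 5, 6, 8, 9, 10, 11, 12}.
That is 1 component.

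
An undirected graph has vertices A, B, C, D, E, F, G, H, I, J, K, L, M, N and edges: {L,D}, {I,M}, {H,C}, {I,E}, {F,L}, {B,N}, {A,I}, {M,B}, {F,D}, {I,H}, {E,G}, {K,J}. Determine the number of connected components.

3

Starting from J we can reach J, K. That is one component of size 2.
Starting from D we can reach D, F, L. That is one component of size 3.
Starting from A we can reach A, B, C, E, G, H, I, M, N. That is one component of size 9.
Total: 3 components.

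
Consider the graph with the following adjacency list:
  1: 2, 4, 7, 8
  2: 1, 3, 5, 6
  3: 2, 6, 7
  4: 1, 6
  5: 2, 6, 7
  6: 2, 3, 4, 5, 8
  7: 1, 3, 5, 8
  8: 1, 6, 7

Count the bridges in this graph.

The edges on the cycle 2-3-6-8-1-2 are not bridges since each lies on that cycle.
Every edge lies on some cycle, so there are no bridges.

0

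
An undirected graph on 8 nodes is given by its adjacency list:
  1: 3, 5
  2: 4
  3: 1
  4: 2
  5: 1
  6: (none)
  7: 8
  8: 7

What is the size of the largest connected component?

3

6 is isolated — a component by itself.
Starting from 2 we can reach 2, 4. That is one component of size 2.
Starting from 7 we can reach 7, 8. That is one component of size 2.
Starting from 1 we can reach 1, 3, 5. That is one component of size 3.
The largest has 3 vertices.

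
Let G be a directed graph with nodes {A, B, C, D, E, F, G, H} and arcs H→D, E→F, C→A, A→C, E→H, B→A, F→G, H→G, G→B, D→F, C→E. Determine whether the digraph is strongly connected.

From B we can reach every vertex (A, B, C, D, E, F, G, H), and every vertex can reach B (A, B, C, D, E, F, G, H). So the whole graph is one strongly connected component.

Yes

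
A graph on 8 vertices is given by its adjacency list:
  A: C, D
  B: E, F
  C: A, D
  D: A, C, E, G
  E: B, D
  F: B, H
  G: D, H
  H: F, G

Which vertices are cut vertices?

D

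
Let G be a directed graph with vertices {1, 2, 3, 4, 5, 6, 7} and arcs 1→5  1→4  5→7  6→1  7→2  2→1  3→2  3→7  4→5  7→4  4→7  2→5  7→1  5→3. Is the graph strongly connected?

No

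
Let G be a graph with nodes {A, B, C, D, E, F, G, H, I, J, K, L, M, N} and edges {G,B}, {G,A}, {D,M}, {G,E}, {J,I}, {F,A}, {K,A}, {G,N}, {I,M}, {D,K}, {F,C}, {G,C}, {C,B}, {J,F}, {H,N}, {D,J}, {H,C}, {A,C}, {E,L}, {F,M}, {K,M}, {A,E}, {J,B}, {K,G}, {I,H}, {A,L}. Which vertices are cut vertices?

none

Removing H, for instance, still leaves 1 component. No single vertex removal increases the component count — the graph has no articulation points.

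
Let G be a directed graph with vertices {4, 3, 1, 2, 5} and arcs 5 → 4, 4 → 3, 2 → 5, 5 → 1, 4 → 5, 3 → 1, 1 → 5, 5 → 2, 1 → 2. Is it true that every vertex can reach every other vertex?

Yes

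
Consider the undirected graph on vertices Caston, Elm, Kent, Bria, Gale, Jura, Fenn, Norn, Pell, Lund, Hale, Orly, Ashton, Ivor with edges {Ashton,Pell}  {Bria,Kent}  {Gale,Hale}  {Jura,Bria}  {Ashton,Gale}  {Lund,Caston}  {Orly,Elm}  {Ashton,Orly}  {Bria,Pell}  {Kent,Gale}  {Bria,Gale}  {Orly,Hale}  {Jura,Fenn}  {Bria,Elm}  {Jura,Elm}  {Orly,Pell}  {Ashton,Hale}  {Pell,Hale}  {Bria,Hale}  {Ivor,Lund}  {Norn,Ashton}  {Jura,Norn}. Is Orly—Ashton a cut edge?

After removing Orly—Ashton, the path Orly-Pell-Ashton still connects them, so the edge is not a bridge.

No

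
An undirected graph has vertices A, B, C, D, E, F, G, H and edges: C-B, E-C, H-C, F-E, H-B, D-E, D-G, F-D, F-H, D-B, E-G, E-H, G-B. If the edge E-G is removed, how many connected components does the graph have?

E and G are still connected via E-D-G, so the component count stays at 2.

2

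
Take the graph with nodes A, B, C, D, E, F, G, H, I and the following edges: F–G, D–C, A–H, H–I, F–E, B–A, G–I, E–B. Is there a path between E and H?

From E we can reach A, B, E, F, G, H, I, which includes H.

Yes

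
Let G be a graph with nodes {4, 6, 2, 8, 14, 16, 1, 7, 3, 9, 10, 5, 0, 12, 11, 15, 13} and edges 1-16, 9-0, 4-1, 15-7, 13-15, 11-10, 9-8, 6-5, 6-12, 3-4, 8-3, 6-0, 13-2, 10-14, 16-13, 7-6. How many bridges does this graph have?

5

The edges on the cycle 9-8-3-4-1-16-13-15-7-6-0-9 are not bridges since each lies on that cycle.
But removing 6-5 disconnects 6 from 5; removing 14-10 disconnects 14 from 10; removing 6-12 disconnects 6 from 12; removing 2-13 disconnects 2 from 13 — these are bridges.
In total 5 edges are bridges.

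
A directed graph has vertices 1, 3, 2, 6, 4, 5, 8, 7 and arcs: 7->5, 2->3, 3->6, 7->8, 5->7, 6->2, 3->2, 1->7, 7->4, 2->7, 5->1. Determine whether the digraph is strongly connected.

There is no directed path from 8 to 3, so the graph is not strongly connected.

No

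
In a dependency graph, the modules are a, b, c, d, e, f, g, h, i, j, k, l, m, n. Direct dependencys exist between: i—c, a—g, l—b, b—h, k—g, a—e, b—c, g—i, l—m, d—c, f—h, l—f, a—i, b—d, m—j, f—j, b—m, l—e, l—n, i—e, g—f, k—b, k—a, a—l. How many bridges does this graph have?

1

The edges on the cycle k-a-l-b-d-c-i-g-k are not bridges since each lies on that cycle.
But removing n—l disconnects n from l — this is a bridge.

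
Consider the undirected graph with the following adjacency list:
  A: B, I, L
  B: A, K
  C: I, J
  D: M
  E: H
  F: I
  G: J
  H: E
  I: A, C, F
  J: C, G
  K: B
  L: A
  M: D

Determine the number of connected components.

3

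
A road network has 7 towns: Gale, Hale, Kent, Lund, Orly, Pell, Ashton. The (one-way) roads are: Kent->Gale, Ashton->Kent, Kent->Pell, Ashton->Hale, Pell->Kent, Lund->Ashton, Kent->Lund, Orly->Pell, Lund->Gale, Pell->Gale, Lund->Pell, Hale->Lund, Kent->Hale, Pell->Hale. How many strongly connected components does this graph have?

3

{Hale, Kent, Lund, Pell, Ashton} are all mutually reachable — one SCC of size 5.
{Gale} is an SCC by itself.
{Orly} is an SCC by itself.
That gives 3 strongly connected components.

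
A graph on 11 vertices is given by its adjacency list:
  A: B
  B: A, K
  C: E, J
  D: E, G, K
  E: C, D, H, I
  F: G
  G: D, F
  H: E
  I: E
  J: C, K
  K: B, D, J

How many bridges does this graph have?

The edges on the cycle C-E-D-K-J-C are not bridges since each lies on that cycle.
But removing E-H disconnects E from H; removing K-B disconnects K from B; removing A-B disconnects A from B; removing D-G disconnects D from G — these are bridges.
In total 6 edges are bridges.

6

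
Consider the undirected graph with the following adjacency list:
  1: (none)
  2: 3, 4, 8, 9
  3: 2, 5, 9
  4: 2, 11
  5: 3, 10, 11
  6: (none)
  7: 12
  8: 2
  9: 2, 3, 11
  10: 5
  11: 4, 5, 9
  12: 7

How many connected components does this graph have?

4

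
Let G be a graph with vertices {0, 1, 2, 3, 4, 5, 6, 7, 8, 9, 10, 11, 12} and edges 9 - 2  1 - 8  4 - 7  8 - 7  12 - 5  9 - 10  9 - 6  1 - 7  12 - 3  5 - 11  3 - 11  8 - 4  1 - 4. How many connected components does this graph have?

0 is isolated — a component by itself.
Starting from 2 we can reach 2, 6, 9, 10. That is one component of size 4.
Starting from 1 we can reach 1, 4, 7, 8. That is one component of size 4.
Starting from 3 we can reach 3, 5, 11, 12. That is one component of size 4.
Total: 4 components.

4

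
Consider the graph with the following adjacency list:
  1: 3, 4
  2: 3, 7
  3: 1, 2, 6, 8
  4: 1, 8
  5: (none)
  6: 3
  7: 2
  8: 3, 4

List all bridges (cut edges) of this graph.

The edges on the cycle 1-4-8-3-1 are not bridges since each lies on that cycle.
But removing 3-2 disconnects 3 from 2; removing 2-7 disconnects 2 from 7; removing 3-6 disconnects 3 from 6 — these are bridges.

2-3, 2-7, 3-6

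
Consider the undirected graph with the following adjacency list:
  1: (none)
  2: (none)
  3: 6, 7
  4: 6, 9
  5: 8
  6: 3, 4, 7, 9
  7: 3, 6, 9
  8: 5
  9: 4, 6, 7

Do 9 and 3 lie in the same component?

Yes

From 9 we can reach 3, 4, 6, 7, 9, which includes 3.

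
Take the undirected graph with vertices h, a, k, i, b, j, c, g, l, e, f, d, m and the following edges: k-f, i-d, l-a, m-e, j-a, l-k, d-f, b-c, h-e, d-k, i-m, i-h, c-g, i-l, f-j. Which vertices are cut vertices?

c, i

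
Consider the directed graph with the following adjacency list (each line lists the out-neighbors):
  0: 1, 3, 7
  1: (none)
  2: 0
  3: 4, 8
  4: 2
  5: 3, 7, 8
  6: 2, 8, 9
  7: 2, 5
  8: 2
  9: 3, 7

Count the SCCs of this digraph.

4

{0, 2, 3, 4, 5, 7, 8} are all mutually reachable — one SCC of size 7.
{9} is an SCC by itself.
{6} is an SCC by itself.
{1} is an SCC by itself.
That gives 4 strongly connected components.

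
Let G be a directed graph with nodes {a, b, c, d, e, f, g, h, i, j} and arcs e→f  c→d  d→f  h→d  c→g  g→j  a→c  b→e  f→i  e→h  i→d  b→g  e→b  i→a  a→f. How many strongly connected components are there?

{a, c, d, f, i} are all mutually reachable — one SCC of size 5.
{b, e} are all mutually reachable — one SCC of size 2.
{g} is an SCC by itself.
{h} is an SCC by itself.
{j} is an SCC by itself.
That gives 5 strongly connected components.

5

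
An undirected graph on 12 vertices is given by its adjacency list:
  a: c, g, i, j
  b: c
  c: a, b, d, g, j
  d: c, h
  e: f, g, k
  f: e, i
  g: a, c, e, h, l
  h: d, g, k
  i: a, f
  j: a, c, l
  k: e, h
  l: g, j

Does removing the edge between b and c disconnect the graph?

Removing b-c leaves no path between b and c: the component count goes from 1 to 2. So it is a bridge.

Yes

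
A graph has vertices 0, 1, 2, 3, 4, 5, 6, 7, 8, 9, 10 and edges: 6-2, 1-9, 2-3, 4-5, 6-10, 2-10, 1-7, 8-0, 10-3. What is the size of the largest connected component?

4

Starting from 0 we can reach 0, 8. That is one component of size 2.
Starting from 4 we can reach 4, 5. That is one component of size 2.
Starting from 1 we can reach 1, 7, 9. That is one component of size 3.
Starting from 2 we can reach 2, 3, 6, 10. That is one component of size 4.
The largest has 4 vertices.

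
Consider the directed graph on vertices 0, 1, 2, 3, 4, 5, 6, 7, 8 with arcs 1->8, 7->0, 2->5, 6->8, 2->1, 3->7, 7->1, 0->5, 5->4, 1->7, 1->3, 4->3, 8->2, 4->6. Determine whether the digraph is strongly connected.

Yes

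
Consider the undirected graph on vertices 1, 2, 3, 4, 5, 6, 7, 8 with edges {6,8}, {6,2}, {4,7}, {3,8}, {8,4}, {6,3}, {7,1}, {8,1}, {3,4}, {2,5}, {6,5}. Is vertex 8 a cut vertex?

Deleting 8 leaves 1 component (was 1) (its neighbors 1, 3, 4, 6 remain connected to each other), so 8 is not a cut vertex.

No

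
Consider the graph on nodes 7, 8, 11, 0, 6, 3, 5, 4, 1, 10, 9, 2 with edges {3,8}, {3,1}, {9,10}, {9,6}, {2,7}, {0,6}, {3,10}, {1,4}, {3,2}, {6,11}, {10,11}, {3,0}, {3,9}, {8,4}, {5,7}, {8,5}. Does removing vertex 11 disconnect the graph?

No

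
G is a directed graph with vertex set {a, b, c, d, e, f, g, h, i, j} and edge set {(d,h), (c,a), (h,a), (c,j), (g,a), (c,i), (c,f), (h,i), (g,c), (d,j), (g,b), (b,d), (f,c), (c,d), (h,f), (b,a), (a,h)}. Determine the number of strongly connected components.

{a, c, d, f, h} are all mutually reachable — one SCC of size 5.
{g} is an SCC by itself.
{e} is an SCC by itself.
{i} is an SCC by itself.
{j} is an SCC by itself.
(and 1 more singleton SCC)
That gives 6 strongly connected components.

6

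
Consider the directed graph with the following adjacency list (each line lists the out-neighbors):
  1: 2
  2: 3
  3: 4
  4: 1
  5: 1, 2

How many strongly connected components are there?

{1, 2, 3, 4} are all mutually reachable — one SCC of size 4.
{5} is an SCC by itself.
That gives 2 strongly connected components.

2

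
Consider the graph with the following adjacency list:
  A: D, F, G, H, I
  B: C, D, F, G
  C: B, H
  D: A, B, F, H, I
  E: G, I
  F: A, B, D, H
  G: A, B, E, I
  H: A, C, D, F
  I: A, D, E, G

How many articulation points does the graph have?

0

Removing F, for instance, still leaves 1 component. No single vertex removal increases the component count — the graph has no articulation points.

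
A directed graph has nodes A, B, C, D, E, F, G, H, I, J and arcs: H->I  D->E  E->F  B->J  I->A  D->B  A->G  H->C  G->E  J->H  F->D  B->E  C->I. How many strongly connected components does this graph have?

{A, B, C, D, E, F, G, H, I, J} are all mutually reachable — one SCC of size 10.
That gives 1 strongly connected component.

1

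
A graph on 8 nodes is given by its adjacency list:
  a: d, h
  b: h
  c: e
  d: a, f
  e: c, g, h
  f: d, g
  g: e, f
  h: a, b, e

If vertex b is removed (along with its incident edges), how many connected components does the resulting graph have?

1

With b gone, the remaining components are: {a, c, d, e, f, g, h}.
That is 1 component.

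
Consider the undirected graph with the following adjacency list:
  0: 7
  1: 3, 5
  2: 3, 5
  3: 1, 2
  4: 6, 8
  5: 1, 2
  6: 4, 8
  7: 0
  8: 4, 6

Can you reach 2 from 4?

No

The component containing 4 is {4, 6, 8}, and 2 is not in it.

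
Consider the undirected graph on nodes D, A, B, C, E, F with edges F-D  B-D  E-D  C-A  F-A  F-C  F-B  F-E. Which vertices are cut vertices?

F

Removing F increases the component count from 1 to 2, so F is a cut vertex.
By contrast removing C leaves 1 component; it is not a cut vertex. No other vertex is a cut vertex either.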